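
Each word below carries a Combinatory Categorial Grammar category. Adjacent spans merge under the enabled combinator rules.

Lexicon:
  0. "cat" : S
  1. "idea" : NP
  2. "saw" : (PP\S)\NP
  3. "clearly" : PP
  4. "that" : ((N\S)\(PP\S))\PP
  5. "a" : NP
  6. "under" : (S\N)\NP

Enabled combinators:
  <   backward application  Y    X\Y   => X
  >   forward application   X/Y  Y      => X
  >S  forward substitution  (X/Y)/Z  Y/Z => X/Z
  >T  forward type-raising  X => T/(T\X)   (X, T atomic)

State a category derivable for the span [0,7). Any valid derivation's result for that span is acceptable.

[0,7] S   <
  [0,5] N   >
    [0,1] N/(N\S)   >T
      [0,1] "cat" : S
    [1,5] N\S   <
      [1,3] PP\S   <
        [1,2] "idea" : NP
        [2,3] "saw" : (PP\S)\NP
      [3,5] (N\S)\(PP\S)   <
        [3,4] "clearly" : PP
        [4,5] "that" : ((N\S)\(PP\S))\PP
  [5,7] S\N   <
    [5,6] "a" : NP
    [6,7] "under" : (S\N)\NP

S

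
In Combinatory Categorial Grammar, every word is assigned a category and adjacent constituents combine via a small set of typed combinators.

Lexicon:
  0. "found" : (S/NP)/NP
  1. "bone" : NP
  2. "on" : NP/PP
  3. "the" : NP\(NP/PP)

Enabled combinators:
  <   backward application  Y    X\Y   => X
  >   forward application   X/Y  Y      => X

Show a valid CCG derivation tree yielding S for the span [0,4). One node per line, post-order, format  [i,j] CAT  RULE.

[0,1] (S/NP)/NP  lex  "found"
[1,2] NP  lex  "bone"
[0,2] S/NP  >  k=1
[2,3] NP/PP  lex  "on"
[3,4] NP\(NP/PP)  lex  "the"
[2,4] NP  <  k=3
[0,4] S  >  k=2

[0,4] S   >
  [0,2] S/NP   >
    [0,1] "found" : (S/NP)/NP
    [1,2] "bone" : NP
  [2,4] NP   <
    [2,3] "on" : NP/PP
    [3,4] "the" : NP\(NP/PP)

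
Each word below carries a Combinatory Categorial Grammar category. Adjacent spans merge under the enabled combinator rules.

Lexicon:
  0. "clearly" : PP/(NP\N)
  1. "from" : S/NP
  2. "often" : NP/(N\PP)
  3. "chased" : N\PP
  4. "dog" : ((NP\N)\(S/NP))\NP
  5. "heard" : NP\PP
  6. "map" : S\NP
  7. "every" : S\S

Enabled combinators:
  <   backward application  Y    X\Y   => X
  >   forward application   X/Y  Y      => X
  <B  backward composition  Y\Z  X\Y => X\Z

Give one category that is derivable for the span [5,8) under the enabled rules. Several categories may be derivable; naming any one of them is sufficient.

S\PP

[0,8] S   <
  [0,5] PP   >
    [0,1] "clearly" : PP/(NP\N)
    [1,5] NP\N   <
      [1,2] "from" : S/NP
      [2,5] (NP\N)\(S/NP)   <
        [2,4] NP   >
          [2,3] "often" : NP/(N\PP)
          [3,4] "chased" : N\PP
        [4,5] "dog" : ((NP\N)\(S/NP))\NP
  [5,8] S\PP   <B
    [5,7] S\PP   <B
      [5,6] "heard" : NP\PP
      [6,7] "map" : S\NP
    [7,8] "every" : S\S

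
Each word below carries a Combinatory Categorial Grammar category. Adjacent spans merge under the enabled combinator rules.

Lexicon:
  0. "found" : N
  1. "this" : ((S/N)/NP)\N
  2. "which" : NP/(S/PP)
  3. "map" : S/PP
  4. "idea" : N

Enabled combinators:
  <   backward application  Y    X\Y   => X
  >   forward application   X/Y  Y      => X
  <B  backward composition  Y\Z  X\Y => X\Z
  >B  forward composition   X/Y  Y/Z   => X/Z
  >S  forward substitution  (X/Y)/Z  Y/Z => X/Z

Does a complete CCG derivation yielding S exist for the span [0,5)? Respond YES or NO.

[0,5] S   >
  [0,4] S/N   >
    [0,2] (S/N)/NP   <
      [0,1] "found" : N
      [1,2] "this" : ((S/N)/NP)\N
    [2,4] NP   >
      [2,3] "which" : NP/(S/PP)
      [3,4] "map" : S/PP
  [4,5] "idea" : N

YES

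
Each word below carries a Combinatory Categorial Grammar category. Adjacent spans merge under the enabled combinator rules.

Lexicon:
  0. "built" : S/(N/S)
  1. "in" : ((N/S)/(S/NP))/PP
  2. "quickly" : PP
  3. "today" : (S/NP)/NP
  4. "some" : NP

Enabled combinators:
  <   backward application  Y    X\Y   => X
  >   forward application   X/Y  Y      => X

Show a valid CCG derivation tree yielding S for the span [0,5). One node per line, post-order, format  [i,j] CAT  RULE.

[0,1] S/(N/S)  lex  "built"
[1,2] ((N/S)/(S/NP))/PP  lex  "in"
[2,3] PP  lex  "quickly"
[1,3] (N/S)/(S/NP)  >  k=2
[3,4] (S/NP)/NP  lex  "today"
[4,5] NP  lex  "some"
[3,5] S/NP  >  k=4
[1,5] N/S  >  k=3
[0,5] S  >  k=1

[0,5] S   >
  [0,1] "built" : S/(N/S)
  [1,5] N/S   >
    [1,3] (N/S)/(S/NP)   >
      [1,2] "in" : ((N/S)/(S/NP))/PP
      [2,3] "quickly" : PP
    [3,5] S/NP   >
      [3,4] "today" : (S/NP)/NP
      [4,5] "some" : NP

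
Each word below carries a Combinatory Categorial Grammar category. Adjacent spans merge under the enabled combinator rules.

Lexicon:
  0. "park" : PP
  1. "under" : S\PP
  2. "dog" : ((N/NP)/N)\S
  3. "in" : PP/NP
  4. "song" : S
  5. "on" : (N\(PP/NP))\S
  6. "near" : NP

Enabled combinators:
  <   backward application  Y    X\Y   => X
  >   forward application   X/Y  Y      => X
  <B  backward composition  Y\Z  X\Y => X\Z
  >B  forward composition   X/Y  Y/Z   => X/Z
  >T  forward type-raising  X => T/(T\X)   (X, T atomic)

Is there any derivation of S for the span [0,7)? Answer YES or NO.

PP S\PP ((N/NP)/N)\S PP/NP S (N\(PP/NP))\S NP
CKY chart[0,7] = {N, N/(NP\NP), N/(N\N), NP/(NP\N), PP/(PP\N), S/(S\N)}; S ∉ chart

NO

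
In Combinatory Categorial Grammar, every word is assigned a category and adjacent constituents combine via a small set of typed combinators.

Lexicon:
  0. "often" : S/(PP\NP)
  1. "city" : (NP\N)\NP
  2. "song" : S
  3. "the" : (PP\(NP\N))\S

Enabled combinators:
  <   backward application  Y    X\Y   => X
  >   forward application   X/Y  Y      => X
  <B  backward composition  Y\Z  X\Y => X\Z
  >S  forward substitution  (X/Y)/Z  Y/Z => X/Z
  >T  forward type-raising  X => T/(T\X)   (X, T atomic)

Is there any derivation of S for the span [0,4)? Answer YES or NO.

YES

[0,4] S   >
  [0,1] "often" : S/(PP\NP)
  [1,4] PP\NP   <B
    [1,2] "city" : (NP\N)\NP
    [2,4] PP\(NP\N)   <
      [2,3] "song" : S
      [3,4] "the" : (PP\(NP\N))\S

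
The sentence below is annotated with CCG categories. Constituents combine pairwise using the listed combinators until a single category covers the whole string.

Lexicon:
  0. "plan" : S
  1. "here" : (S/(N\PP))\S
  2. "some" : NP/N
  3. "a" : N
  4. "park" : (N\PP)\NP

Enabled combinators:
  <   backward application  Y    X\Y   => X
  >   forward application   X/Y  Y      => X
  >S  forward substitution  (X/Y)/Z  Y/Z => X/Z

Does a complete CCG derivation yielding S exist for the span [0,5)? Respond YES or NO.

[0,5] S   >
  [0,2] S/(N\PP)   <
    [0,1] "plan" : S
    [1,2] "here" : (S/(N\PP))\S
  [2,5] N\PP   <
    [2,4] NP   >
      [2,3] "some" : NP/N
      [3,4] "a" : N
    [4,5] "park" : (N\PP)\NP

YES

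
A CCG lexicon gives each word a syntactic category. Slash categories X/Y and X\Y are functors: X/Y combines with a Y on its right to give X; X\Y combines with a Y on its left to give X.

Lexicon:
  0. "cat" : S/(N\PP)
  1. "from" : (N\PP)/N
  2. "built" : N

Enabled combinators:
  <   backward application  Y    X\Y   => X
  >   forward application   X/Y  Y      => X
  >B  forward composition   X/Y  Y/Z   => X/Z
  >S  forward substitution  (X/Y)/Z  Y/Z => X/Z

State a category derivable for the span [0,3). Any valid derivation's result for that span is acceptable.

[0,3] S   >
  [0,2] S/N   >B
    [0,1] "cat" : S/(N\PP)
    [1,2] "from" : (N\PP)/N
  [2,3] "built" : N

S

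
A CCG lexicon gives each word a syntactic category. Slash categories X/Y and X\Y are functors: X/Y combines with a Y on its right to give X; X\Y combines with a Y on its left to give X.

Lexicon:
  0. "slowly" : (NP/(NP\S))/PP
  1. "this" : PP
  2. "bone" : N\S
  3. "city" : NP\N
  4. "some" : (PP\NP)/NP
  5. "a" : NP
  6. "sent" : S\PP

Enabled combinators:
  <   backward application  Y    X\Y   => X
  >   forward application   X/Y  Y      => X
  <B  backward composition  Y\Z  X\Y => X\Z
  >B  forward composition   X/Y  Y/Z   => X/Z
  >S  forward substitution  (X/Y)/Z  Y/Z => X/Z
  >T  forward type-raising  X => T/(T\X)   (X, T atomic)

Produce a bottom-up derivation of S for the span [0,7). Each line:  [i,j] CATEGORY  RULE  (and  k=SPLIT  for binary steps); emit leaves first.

[0,7] S   <
  [0,4] NP   >
    [0,2] NP/(NP\S)   >
      [0,1] "slowly" : (NP/(NP\S))/PP
      [1,2] "this" : PP
    [2,4] NP\S   <B
      [2,3] "bone" : N\S
      [3,4] "city" : NP\N
  [4,7] S\NP   <B
    [4,6] PP\NP   >
      [4,5] "some" : (PP\NP)/NP
      [5,6] "a" : NP
    [6,7] "sent" : S\PP

[0,1] (NP/(NP\S))/PP  lex  "slowly"
[1,2] PP  lex  "this"
[0,2] NP/(NP\S)  >  k=1
[2,3] N\S  lex  "bone"
[3,4] NP\N  lex  "city"
[2,4] NP\S  <B  k=3
[0,4] NP  >  k=2
[4,5] (PP\NP)/NP  lex  "some"
[5,6] NP  lex  "a"
[4,6] PP\NP  >  k=5
[6,7] S\PP  lex  "sent"
[4,7] S\NP  <B  k=6
[0,7] S  <  k=4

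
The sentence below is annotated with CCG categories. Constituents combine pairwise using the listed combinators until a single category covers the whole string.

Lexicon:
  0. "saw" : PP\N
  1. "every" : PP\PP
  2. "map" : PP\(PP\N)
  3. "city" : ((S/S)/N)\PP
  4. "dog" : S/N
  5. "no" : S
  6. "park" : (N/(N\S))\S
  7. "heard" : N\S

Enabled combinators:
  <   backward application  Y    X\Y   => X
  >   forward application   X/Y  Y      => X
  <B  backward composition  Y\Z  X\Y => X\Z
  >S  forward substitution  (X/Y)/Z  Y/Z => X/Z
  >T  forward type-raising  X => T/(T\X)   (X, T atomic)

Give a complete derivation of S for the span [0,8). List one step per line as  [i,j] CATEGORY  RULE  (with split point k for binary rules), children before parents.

[0,8] S   >
  [0,5] S/N   >S
    [0,4] (S/S)/N   <
      [0,3] PP   <
        [0,2] PP\N   <B
          [0,1] "saw" : PP\N
          [1,2] "every" : PP\PP
        [2,3] "map" : PP\(PP\N)
      [3,4] "city" : ((S/S)/N)\PP
    [4,5] "dog" : S/N
  [5,8] N   >
    [5,7] N/(N\S)   <
      [5,6] "no" : S
      [6,7] "park" : (N/(N\S))\S
    [7,8] "heard" : N\S

[0,1] PP\N  lex  "saw"
[1,2] PP\PP  lex  "every"
[0,2] PP\N  <B  k=1
[2,3] PP\(PP\N)  lex  "map"
[0,3] PP  <  k=2
[3,4] ((S/S)/N)\PP  lex  "city"
[0,4] (S/S)/N  <  k=3
[4,5] S/N  lex  "dog"
[0,5] S/N  >S  k=4
[5,6] S  lex  "no"
[6,7] (N/(N\S))\S  lex  "park"
[5,7] N/(N\S)  <  k=6
[7,8] N\S  lex  "heard"
[5,8] N  >  k=7
[0,8] S  >  k=5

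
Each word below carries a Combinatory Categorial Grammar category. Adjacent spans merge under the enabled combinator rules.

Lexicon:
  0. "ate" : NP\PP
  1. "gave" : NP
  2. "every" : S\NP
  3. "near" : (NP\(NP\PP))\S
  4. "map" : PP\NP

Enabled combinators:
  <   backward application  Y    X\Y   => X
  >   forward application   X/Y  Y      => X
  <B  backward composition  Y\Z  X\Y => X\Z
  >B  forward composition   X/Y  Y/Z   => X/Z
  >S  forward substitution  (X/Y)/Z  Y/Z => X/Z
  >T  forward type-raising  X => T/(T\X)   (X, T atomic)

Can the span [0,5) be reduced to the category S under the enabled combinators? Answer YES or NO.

NO

NP\PP NP S\NP (NP\(NP\PP))\S PP\NP
CKY chart[0,5] = {N/(N\PP), NP/(NP\PP), PP, PP/(PP\PP), S/(S\PP)}; S ∉ chart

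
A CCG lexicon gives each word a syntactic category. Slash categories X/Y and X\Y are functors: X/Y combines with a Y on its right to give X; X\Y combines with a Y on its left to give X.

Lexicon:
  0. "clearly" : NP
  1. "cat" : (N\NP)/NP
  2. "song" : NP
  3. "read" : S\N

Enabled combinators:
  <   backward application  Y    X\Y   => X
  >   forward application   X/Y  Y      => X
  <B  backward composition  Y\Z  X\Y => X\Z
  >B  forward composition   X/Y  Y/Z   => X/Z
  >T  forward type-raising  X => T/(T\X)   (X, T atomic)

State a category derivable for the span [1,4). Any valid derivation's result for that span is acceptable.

S\NP

[0,4] S   <
  [0,1] "clearly" : NP
  [1,4] S\NP   <B
    [1,3] N\NP   >
      [1,2] "cat" : (N\NP)/NP
      [2,3] "song" : NP
    [3,4] "read" : S\N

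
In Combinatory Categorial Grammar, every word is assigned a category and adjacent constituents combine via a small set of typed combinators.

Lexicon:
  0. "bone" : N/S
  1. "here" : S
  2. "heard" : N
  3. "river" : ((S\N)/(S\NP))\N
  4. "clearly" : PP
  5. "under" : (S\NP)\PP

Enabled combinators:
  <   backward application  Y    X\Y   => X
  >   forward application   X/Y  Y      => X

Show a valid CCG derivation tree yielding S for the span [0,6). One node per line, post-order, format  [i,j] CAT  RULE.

[0,6] S   <
  [0,2] N   >
    [0,1] "bone" : N/S
    [1,2] "here" : S
  [2,6] S\N   >
    [2,4] (S\N)/(S\NP)   <
      [2,3] "heard" : N
      [3,4] "river" : ((S\N)/(S\NP))\N
    [4,6] S\NP   <
      [4,5] "clearly" : PP
      [5,6] "under" : (S\NP)\PP

[0,1] N/S  lex  "bone"
[1,2] S  lex  "here"
[0,2] N  >  k=1
[2,3] N  lex  "heard"
[3,4] ((S\N)/(S\NP))\N  lex  "river"
[2,4] (S\N)/(S\NP)  <  k=3
[4,5] PP  lex  "clearly"
[5,6] (S\NP)\PP  lex  "under"
[4,6] S\NP  <  k=5
[2,6] S\N  >  k=4
[0,6] S  <  k=2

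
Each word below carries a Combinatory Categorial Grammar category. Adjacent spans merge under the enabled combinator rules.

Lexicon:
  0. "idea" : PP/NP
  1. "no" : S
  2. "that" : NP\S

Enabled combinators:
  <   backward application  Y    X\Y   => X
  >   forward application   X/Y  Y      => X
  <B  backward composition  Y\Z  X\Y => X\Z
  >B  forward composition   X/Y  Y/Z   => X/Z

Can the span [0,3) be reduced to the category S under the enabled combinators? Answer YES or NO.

NO

PP/NP S NP\S
CKY chart[0,3] = {PP}; S ∉ chart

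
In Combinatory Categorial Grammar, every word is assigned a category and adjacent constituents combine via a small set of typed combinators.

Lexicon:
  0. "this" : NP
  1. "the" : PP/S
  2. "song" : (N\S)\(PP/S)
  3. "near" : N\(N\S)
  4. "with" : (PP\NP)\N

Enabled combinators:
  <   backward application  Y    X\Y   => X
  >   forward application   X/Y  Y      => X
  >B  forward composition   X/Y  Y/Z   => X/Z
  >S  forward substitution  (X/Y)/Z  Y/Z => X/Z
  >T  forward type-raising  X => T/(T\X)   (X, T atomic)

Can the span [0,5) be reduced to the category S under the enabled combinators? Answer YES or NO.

NP PP/S (N\S)\(PP/S) N\(N\S) (PP\NP)\N
CKY chart[0,5] = {N/(N\PP), NP/(NP\PP), PP, PP/(PP\PP), S/(S\PP)}; S ∉ chart

NO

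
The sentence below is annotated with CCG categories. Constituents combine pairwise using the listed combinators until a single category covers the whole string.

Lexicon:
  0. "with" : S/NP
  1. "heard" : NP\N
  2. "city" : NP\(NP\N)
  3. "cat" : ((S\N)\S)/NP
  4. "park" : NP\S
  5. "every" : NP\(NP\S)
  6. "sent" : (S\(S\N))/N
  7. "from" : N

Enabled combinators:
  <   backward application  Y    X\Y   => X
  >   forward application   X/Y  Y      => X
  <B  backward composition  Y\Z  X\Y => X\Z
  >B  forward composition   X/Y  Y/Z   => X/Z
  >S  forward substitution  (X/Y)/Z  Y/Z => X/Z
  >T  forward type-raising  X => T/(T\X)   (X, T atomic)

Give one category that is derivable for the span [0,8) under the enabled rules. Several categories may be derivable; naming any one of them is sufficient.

S

[0,8] S   <
  [0,6] S\N   <
    [0,3] S   >
      [0,1] "with" : S/NP
      [1,3] NP   <
        [1,2] "heard" : NP\N
        [2,3] "city" : NP\(NP\N)
    [3,6] (S\N)\S   >
      [3,4] "cat" : ((S\N)\S)/NP
      [4,6] NP   <
        [4,5] "park" : NP\S
        [5,6] "every" : NP\(NP\S)
  [6,8] S\(S\N)   >
    [6,7] "sent" : (S\(S\N))/N
    [7,8] "from" : N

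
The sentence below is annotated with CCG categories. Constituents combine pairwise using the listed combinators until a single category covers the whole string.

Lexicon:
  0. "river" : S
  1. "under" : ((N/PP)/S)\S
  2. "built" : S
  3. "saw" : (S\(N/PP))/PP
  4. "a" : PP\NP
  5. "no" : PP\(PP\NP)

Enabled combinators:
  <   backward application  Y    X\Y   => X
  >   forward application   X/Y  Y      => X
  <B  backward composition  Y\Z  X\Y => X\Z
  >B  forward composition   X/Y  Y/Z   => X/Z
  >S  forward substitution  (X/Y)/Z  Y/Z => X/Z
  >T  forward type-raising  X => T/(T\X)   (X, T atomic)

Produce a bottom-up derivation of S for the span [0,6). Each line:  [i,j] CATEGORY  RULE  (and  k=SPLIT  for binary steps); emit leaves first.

[0,1] S  lex  "river"
[1,2] ((N/PP)/S)\S  lex  "under"
[0,2] (N/PP)/S  <  k=1
[2,3] S  lex  "built"
[0,3] N/PP  >  k=2
[3,4] (S\(N/PP))/PP  lex  "saw"
[4,5] PP\NP  lex  "a"
[5,6] PP\(PP\NP)  lex  "no"
[4,6] PP  <  k=5
[3,6] S\(N/PP)  >  k=4
[0,6] S  <  k=3

[0,6] S   <
  [0,3] N/PP   >
    [0,2] (N/PP)/S   <
      [0,1] "river" : S
      [1,2] "under" : ((N/PP)/S)\S
    [2,3] "built" : S
  [3,6] S\(N/PP)   >
    [3,4] "saw" : (S\(N/PP))/PP
    [4,6] PP   <
      [4,5] "a" : PP\NP
      [5,6] "no" : PP\(PP\NP)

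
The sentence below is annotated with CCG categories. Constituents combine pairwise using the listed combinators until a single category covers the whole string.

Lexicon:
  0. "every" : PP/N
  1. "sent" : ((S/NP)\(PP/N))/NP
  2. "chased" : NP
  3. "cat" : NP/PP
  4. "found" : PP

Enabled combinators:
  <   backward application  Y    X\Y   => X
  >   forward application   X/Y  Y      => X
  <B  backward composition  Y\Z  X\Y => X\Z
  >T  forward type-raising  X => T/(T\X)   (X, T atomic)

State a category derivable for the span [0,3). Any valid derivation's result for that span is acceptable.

[0,5] S   >
  [0,3] S/NP   <
    [0,1] "every" : PP/N
    [1,3] (S/NP)\(PP/N)   >
      [1,2] "sent" : ((S/NP)\(PP/N))/NP
      [2,3] "chased" : NP
  [3,5] NP   >
    [3,4] "cat" : NP/PP
    [4,5] "found" : PP

S/NP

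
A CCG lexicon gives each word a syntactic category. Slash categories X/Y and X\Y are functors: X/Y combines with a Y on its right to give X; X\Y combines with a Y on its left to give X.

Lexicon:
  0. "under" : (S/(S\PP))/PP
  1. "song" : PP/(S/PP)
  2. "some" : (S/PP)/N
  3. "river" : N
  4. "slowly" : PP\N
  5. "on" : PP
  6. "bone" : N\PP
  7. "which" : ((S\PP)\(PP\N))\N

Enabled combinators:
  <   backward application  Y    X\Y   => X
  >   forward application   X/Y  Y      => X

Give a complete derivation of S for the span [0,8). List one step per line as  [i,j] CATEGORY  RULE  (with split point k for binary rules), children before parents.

[0,8] S   >
  [0,4] S/(S\PP)   >
    [0,1] "under" : (S/(S\PP))/PP
    [1,4] PP   >
      [1,2] "song" : PP/(S/PP)
      [2,4] S/PP   >
        [2,3] "some" : (S/PP)/N
        [3,4] "river" : N
  [4,8] S\PP   <
    [4,5] "slowly" : PP\N
    [5,8] (S\PP)\(PP\N)   <
      [5,7] N   <
        [5,6] "on" : PP
        [6,7] "bone" : N\PP
      [7,8] "which" : ((S\PP)\(PP\N))\N

[0,1] (S/(S\PP))/PP  lex  "under"
[1,2] PP/(S/PP)  lex  "song"
[2,3] (S/PP)/N  lex  "some"
[3,4] N  lex  "river"
[2,4] S/PP  >  k=3
[1,4] PP  >  k=2
[0,4] S/(S\PP)  >  k=1
[4,5] PP\N  lex  "slowly"
[5,6] PP  lex  "on"
[6,7] N\PP  lex  "bone"
[5,7] N  <  k=6
[7,8] ((S\PP)\(PP\N))\N  lex  "which"
[5,8] (S\PP)\(PP\N)  <  k=7
[4,8] S\PP  <  k=5
[0,8] S  >  k=4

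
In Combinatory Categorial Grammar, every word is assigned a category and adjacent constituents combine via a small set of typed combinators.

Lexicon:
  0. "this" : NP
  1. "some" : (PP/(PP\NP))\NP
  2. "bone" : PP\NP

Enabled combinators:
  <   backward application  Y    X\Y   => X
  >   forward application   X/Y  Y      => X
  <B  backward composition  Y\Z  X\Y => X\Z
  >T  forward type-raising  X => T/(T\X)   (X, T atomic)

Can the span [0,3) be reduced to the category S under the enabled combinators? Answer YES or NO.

NO

NP (PP/(PP\NP))\NP PP\NP
CKY chart[0,3] = {N/(N\PP), NP/(NP\PP), PP, PP/(PP\PP), S/(S\PP)}; S ∉ chart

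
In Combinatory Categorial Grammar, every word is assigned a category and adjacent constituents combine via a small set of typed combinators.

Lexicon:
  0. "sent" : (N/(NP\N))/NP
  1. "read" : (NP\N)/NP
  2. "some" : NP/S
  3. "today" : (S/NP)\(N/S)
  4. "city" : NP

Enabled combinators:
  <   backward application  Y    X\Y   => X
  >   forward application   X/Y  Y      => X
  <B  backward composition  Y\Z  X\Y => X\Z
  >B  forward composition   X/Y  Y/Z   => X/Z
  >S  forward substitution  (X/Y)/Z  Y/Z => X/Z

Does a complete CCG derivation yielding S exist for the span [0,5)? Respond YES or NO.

YES

[0,5] S   >
  [0,4] S/NP   <
    [0,3] N/S   >B
      [0,2] N/NP   >S
        [0,1] "sent" : (N/(NP\N))/NP
        [1,2] "read" : (NP\N)/NP
      [2,3] "some" : NP/S
    [3,4] "today" : (S/NP)\(N/S)
  [4,5] "city" : NP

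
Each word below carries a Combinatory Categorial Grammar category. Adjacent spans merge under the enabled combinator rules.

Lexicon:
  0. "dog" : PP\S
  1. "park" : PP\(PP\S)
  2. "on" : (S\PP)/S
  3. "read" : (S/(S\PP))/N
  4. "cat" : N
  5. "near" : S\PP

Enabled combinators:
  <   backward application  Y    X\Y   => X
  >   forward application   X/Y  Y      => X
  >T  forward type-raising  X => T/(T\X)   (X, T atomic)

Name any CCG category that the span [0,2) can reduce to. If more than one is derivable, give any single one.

PP

[0,6] S   <
  [0,2] PP   <
    [0,1] "dog" : PP\S
    [1,2] "park" : PP\(PP\S)
  [2,6] S\PP   >
    [2,3] "on" : (S\PP)/S
    [3,6] S   >
      [3,5] S/(S\PP)   >
        [3,4] "read" : (S/(S\PP))/N
        [4,5] "cat" : N
      [5,6] "near" : S\PP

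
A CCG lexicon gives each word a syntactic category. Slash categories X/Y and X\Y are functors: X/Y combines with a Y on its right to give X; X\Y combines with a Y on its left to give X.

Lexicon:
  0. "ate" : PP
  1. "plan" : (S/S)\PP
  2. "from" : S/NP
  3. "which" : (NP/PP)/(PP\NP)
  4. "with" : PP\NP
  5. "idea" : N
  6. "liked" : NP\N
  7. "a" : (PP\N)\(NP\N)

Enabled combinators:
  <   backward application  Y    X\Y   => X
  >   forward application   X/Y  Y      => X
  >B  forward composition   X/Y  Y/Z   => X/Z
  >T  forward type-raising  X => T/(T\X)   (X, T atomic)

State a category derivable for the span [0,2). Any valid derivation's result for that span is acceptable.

S/S

[0,8] S   >
  [0,5] S/PP   >B
    [0,3] S/NP   >B
      [0,2] S/S   <
        [0,1] "ate" : PP
        [1,2] "plan" : (S/S)\PP
      [2,3] "from" : S/NP
    [3,5] NP/PP   >
      [3,4] "which" : (NP/PP)/(PP\NP)
      [4,5] "with" : PP\NP
  [5,8] PP   >
    [5,6] PP/(PP\N)   >T
      [5,6] "idea" : N
    [6,8] PP\N   <
      [6,7] "liked" : NP\N
      [7,8] "a" : (PP\N)\(NP\N)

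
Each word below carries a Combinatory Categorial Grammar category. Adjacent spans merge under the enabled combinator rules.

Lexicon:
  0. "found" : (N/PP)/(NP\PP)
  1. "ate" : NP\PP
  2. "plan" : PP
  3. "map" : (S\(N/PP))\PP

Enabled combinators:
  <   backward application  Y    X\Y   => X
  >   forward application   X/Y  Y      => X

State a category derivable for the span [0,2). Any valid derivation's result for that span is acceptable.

N/PP

[0,4] S   <
  [0,2] N/PP   >
    [0,1] "found" : (N/PP)/(NP\PP)
    [1,2] "ate" : NP\PP
  [2,4] S\(N/PP)   <
    [2,3] "plan" : PP
    [3,4] "map" : (S\(N/PP))\PP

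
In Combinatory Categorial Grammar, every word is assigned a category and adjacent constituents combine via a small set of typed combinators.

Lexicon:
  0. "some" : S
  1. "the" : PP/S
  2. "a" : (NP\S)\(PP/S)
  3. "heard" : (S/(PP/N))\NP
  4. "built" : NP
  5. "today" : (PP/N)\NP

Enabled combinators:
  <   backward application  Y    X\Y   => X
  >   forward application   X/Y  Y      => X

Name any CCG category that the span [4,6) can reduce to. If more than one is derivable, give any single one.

[0,6] S   >
  [0,4] S/(PP/N)   <
    [0,3] NP   <
      [0,1] "some" : S
      [1,3] NP\S   <
        [1,2] "the" : PP/S
        [2,3] "a" : (NP\S)\(PP/S)
    [3,4] "heard" : (S/(PP/N))\NP
  [4,6] PP/N   <
    [4,5] "built" : NP
    [5,6] "today" : (PP/N)\NP

PP/N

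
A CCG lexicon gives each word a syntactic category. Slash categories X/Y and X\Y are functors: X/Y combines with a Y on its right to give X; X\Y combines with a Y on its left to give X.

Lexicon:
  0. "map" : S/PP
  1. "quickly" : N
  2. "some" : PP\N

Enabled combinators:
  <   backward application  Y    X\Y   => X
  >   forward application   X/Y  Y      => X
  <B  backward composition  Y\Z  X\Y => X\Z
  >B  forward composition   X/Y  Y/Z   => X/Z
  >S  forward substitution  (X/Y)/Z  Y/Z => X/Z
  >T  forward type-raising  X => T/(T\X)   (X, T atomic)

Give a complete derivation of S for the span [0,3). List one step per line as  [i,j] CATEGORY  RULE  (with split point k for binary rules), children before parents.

[0,1] S/PP  lex  "map"
[1,2] N  lex  "quickly"
[1,2] PP/(PP\N)  >T
[2,3] PP\N  lex  "some"
[1,3] PP  >  k=2
[0,3] S  >  k=1

[0,3] S   >
  [0,1] "map" : S/PP
  [1,3] PP   >
    [1,2] PP/(PP\N)   >T
      [1,2] "quickly" : N
    [2,3] "some" : PP\N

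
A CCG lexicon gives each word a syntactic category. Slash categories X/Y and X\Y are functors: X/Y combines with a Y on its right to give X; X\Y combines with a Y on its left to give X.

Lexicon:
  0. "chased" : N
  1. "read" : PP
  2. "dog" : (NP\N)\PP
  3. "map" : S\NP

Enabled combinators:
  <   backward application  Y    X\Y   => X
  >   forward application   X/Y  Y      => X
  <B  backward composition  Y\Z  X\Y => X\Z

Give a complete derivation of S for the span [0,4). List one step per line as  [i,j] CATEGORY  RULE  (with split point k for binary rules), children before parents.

[0,1] N  lex  "chased"
[1,2] PP  lex  "read"
[2,3] (NP\N)\PP  lex  "dog"
[1,3] NP\N  <  k=2
[3,4] S\NP  lex  "map"
[1,4] S\N  <B  k=3
[0,4] S  <  k=1

[0,4] S   <
  [0,1] "chased" : N
  [1,4] S\N   <B
    [1,3] NP\N   <
      [1,2] "read" : PP
      [2,3] "dog" : (NP\N)\PP
    [3,4] "map" : S\NP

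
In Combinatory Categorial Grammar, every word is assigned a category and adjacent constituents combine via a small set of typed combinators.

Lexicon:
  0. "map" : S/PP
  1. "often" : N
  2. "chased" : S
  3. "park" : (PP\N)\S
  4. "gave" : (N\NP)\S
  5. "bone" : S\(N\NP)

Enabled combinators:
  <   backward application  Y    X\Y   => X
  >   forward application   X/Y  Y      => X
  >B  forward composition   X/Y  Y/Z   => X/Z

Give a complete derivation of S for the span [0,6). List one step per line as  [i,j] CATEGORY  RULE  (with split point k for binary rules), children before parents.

[0,1] S/PP  lex  "map"
[1,2] N  lex  "often"
[2,3] S  lex  "chased"
[3,4] (PP\N)\S  lex  "park"
[2,4] PP\N  <  k=3
[1,4] PP  <  k=2
[0,4] S  >  k=1
[4,5] (N\NP)\S  lex  "gave"
[0,5] N\NP  <  k=4
[5,6] S\(N\NP)  lex  "bone"
[0,6] S  <  k=5

[0,6] S   <
  [0,5] N\NP   <
    [0,4] S   >
      [0,1] "map" : S/PP
      [1,4] PP   <
        [1,2] "often" : N
        [2,4] PP\N   <
          [2,3] "chased" : S
          [3,4] "park" : (PP\N)\S
    [4,5] "gave" : (N\NP)\S
  [5,6] "bone" : S\(N\NP)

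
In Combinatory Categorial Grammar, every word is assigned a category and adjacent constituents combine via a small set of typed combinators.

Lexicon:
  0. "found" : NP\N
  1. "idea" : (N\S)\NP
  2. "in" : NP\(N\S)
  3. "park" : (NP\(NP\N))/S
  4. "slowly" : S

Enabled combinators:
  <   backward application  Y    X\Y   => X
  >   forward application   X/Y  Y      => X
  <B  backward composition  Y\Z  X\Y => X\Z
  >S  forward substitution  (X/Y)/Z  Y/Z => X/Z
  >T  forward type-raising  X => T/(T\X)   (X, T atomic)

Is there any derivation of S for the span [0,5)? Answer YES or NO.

NO

NP\N (N\S)\NP NP\(N\S) (NP\(NP\N))/S S
CKY chart[0,5] = {N/(N\NP), NP, NP/(NP\NP), PP/(PP\NP), S/(S\NP)}; S ∉ chart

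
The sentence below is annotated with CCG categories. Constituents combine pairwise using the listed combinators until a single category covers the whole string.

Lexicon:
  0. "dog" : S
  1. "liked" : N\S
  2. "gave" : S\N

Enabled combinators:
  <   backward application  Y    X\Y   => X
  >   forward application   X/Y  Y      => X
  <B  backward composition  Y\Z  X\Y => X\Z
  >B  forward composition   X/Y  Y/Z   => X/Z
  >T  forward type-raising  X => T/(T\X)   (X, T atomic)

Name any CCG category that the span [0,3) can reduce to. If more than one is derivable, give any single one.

[0,3] S   <
  [0,2] N   <
    [0,1] "dog" : S
    [1,2] "liked" : N\S
  [2,3] "gave" : S\N

S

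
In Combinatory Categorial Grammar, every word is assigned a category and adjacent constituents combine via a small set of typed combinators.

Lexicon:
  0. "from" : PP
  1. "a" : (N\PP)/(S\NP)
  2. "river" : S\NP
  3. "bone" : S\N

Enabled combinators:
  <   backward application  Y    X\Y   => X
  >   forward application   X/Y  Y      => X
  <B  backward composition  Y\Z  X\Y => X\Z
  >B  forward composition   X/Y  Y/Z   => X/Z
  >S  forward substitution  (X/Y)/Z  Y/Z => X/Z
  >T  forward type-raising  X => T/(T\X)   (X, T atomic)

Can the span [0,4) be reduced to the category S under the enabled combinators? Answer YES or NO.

[0,4] S   <
  [0,1] "from" : PP
  [1,4] S\PP   <B
    [1,3] N\PP   >
      [1,2] "a" : (N\PP)/(S\NP)
      [2,3] "river" : S\NP
    [3,4] "bone" : S\N

YES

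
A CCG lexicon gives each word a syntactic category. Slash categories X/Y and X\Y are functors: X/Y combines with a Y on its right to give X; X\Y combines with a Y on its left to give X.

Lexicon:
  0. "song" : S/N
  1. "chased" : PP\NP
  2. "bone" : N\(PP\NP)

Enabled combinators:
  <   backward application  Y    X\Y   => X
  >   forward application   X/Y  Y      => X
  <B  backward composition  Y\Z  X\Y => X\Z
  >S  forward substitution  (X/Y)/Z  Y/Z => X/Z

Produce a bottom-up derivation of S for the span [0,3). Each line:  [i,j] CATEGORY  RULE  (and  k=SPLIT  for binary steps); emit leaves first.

[0,1] S/N  lex  "song"
[1,2] PP\NP  lex  "chased"
[2,3] N\(PP\NP)  lex  "bone"
[1,3] N  <  k=2
[0,3] S  >  k=1

[0,3] S   >
  [0,1] "song" : S/N
  [1,3] N   <
    [1,2] "chased" : PP\NP
    [2,3] "bone" : N\(PP\NP)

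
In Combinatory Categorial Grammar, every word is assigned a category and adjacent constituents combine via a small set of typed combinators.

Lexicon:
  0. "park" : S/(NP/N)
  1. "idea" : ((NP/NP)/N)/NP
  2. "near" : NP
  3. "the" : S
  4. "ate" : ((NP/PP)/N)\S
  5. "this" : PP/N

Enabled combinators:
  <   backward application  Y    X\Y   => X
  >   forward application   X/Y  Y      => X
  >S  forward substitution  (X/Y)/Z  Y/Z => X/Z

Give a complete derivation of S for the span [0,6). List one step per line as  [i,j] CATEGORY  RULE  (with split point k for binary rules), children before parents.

[0,6] S   >
  [0,1] "park" : S/(NP/N)
  [1,6] NP/N   >S
    [1,3] (NP/NP)/N   >
      [1,2] "idea" : ((NP/NP)/N)/NP
      [2,3] "near" : NP
    [3,6] NP/N   >S
      [3,5] (NP/PP)/N   <
        [3,4] "the" : S
        [4,5] "ate" : ((NP/PP)/N)\S
      [5,6] "this" : PP/N

[0,1] S/(NP/N)  lex  "park"
[1,2] ((NP/NP)/N)/NP  lex  "idea"
[2,3] NP  lex  "near"
[1,3] (NP/NP)/N  >  k=2
[3,4] S  lex  "the"
[4,5] ((NP/PP)/N)\S  lex  "ate"
[3,5] (NP/PP)/N  <  k=4
[5,6] PP/N  lex  "this"
[3,6] NP/N  >S  k=5
[1,6] NP/N  >S  k=3
[0,6] S  >  k=1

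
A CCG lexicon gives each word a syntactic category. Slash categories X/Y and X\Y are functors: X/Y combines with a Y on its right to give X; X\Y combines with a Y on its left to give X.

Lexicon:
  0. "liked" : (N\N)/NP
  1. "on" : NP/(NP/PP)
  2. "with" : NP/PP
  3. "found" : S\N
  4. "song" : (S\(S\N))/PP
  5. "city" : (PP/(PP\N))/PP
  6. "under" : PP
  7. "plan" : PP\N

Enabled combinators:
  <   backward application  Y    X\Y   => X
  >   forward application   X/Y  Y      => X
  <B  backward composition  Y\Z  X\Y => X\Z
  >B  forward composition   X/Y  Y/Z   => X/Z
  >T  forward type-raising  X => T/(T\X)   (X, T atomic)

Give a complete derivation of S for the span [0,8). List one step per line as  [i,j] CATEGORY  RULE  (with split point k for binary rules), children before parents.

[0,1] (N\N)/NP  lex  "liked"
[1,2] NP/(NP/PP)  lex  "on"
[2,3] NP/PP  lex  "with"
[1,3] NP  >  k=2
[0,3] N\N  >  k=1
[3,4] S\N  lex  "found"
[0,4] S\N  <B  k=3
[4,5] (S\(S\N))/PP  lex  "song"
[5,6] (PP/(PP\N))/PP  lex  "city"
[6,7] PP  lex  "under"
[5,7] PP/(PP\N)  >  k=6
[7,8] PP\N  lex  "plan"
[5,8] PP  >  k=7
[4,8] S\(S\N)  >  k=5
[0,8] S  <  k=4

[0,8] S   <
  [0,4] S\N   <B
    [0,3] N\N   >
      [0,1] "liked" : (N\N)/NP
      [1,3] NP   >
        [1,2] "on" : NP/(NP/PP)
        [2,3] "with" : NP/PP
    [3,4] "found" : S\N
  [4,8] S\(S\N)   >
    [4,5] "song" : (S\(S\N))/PP
    [5,8] PP   >
      [5,7] PP/(PP\N)   >
        [5,6] "city" : (PP/(PP\N))/PP
        [6,7] "under" : PP
      [7,8] "plan" : PP\N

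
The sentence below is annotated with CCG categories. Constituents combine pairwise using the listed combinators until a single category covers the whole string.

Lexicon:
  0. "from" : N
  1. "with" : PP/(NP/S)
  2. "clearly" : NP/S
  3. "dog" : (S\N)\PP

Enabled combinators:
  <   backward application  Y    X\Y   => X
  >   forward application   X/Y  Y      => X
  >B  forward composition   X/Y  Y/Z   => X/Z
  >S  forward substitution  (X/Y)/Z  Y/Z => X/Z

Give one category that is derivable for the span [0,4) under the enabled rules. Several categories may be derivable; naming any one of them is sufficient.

S

[0,4] S   <
  [0,1] "from" : N
  [1,4] S\N   <
    [1,3] PP   >
      [1,2] "with" : PP/(NP/S)
      [2,3] "clearly" : NP/S
    [3,4] "dog" : (S\N)\PP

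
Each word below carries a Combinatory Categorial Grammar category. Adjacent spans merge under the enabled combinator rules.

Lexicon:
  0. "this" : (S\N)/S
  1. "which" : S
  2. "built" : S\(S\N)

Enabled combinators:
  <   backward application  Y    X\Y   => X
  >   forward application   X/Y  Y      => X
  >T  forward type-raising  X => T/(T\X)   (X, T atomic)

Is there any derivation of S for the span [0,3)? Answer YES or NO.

[0,3] S   <
  [0,2] S\N   >
    [0,1] "this" : (S\N)/S
    [1,2] "which" : S
  [2,3] "built" : S\(S\N)

YES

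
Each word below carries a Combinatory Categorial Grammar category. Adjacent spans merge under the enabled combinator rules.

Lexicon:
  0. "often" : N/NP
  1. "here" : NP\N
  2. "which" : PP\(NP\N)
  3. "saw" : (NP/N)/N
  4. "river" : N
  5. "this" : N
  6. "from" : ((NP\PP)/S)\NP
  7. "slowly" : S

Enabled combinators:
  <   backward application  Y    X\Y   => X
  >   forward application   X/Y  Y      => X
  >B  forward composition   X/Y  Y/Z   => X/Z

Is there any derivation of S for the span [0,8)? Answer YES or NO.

NO

N/NP NP\N PP\(NP\N) (NP/N)/N N N ((NP\PP)/S)\NP S
CKY chart[0,8] = {N}; S ∉ chart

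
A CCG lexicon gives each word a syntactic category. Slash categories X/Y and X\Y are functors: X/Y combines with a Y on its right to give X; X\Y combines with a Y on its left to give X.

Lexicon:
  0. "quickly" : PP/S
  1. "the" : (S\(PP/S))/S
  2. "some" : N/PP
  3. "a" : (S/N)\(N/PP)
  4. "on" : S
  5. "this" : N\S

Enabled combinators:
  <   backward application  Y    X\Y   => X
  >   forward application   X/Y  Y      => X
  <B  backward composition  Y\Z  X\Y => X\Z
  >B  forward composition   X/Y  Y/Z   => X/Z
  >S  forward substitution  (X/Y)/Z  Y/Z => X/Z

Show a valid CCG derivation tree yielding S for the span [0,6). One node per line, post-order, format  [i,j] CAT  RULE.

[0,6] S   <
  [0,1] "quickly" : PP/S
  [1,6] S\(PP/S)   >
    [1,2] "the" : (S\(PP/S))/S
    [2,6] S   >
      [2,4] S/N   <
        [2,3] "some" : N/PP
        [3,4] "a" : (S/N)\(N/PP)
      [4,6] N   <
        [4,5] "on" : S
        [5,6] "this" : N\S

[0,1] PP/S  lex  "quickly"
[1,2] (S\(PP/S))/S  lex  "the"
[2,3] N/PP  lex  "some"
[3,4] (S/N)\(N/PP)  lex  "a"
[2,4] S/N  <  k=3
[4,5] S  lex  "on"
[5,6] N\S  lex  "this"
[4,6] N  <  k=5
[2,6] S  >  k=4
[1,6] S\(PP/S)  >  k=2
[0,6] S  <  k=1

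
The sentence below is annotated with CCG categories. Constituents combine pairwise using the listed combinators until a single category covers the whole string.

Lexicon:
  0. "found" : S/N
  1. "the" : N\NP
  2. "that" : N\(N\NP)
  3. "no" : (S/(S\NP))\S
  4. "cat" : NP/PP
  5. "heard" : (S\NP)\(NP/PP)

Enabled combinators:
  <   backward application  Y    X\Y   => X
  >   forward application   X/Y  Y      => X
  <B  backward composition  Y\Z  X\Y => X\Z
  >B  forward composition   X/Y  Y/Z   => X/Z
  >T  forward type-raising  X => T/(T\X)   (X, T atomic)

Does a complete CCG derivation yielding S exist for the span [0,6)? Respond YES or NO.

YES

[0,6] S   >
  [0,4] S/(S\NP)   <
    [0,3] S   >
      [0,1] "found" : S/N
      [1,3] N   <
        [1,2] "the" : N\NP
        [2,3] "that" : N\(N\NP)
    [3,4] "no" : (S/(S\NP))\S
  [4,6] S\NP   <
    [4,5] "cat" : NP/PP
    [5,6] "heard" : (S\NP)\(NP/PP)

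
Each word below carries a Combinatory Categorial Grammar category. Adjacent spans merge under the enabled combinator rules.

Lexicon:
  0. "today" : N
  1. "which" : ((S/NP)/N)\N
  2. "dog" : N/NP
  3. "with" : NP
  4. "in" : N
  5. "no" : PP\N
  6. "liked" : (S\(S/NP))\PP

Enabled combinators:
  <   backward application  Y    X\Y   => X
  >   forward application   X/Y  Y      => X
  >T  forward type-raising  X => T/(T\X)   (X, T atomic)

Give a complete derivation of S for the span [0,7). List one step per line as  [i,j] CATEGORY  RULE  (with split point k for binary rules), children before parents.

[0,7] S   <
  [0,4] S/NP   >
    [0,2] (S/NP)/N   <
      [0,1] "today" : N
      [1,2] "which" : ((S/NP)/N)\N
    [2,4] N   >
      [2,3] "dog" : N/NP
      [3,4] "with" : NP
  [4,7] S\(S/NP)   <
    [4,6] PP   <
      [4,5] "in" : N
      [5,6] "no" : PP\N
    [6,7] "liked" : (S\(S/NP))\PP

[0,1] N  lex  "today"
[1,2] ((S/NP)/N)\N  lex  "which"
[0,2] (S/NP)/N  <  k=1
[2,3] N/NP  lex  "dog"
[3,4] NP  lex  "with"
[2,4] N  >  k=3
[0,4] S/NP  >  k=2
[4,5] N  lex  "in"
[5,6] PP\N  lex  "no"
[4,6] PP  <  k=5
[6,7] (S\(S/NP))\PP  lex  "liked"
[4,7] S\(S/NP)  <  k=6
[0,7] S  <  k=4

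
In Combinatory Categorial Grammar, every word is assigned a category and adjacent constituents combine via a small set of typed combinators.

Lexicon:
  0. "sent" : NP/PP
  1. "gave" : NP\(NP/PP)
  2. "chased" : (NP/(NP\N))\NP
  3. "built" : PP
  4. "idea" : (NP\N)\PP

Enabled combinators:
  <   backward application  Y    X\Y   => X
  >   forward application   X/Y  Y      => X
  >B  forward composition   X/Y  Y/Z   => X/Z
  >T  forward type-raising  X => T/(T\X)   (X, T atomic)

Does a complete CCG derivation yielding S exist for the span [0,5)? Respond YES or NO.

NO

NP/PP NP\(NP/PP) (NP/(NP\N))\NP PP (NP\N)\PP
CKY chart[0,5] = {N/(N\NP), NP, NP/(NP\NP), PP/(PP\NP), S/(S\NP)}; S ∉ chart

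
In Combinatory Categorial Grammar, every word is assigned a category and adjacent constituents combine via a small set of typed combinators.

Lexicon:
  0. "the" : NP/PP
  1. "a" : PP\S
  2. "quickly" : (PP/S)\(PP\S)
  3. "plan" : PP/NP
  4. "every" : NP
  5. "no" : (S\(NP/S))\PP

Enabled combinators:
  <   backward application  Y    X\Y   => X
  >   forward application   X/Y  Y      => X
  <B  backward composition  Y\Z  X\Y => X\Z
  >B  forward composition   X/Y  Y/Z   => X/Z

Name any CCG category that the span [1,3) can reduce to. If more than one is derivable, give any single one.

PP/S

[0,6] S   <
  [0,3] NP/S   >B
    [0,1] "the" : NP/PP
    [1,3] PP/S   <
      [1,2] "a" : PP\S
      [2,3] "quickly" : (PP/S)\(PP\S)
  [3,6] S\(NP/S)   <
    [3,5] PP   >
      [3,4] "plan" : PP/NP
      [4,5] "every" : NP
    [5,6] "no" : (S\(NP/S))\PP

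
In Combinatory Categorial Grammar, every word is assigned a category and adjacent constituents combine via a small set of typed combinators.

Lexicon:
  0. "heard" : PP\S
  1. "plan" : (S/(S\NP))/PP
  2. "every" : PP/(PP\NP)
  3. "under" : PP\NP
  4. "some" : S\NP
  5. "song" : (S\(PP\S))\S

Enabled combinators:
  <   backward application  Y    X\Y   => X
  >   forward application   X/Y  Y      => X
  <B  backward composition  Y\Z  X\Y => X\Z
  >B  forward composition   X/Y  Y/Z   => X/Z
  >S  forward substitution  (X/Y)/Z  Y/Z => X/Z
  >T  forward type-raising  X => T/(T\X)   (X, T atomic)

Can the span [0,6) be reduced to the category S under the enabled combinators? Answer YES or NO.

YES

[0,6] S   <
  [0,1] "heard" : PP\S
  [1,6] S\(PP\S)   <
    [1,5] S   >
      [1,4] S/(S\NP)   >
        [1,2] "plan" : (S/(S\NP))/PP
        [2,4] PP   >
          [2,3] "every" : PP/(PP\NP)
          [3,4] "under" : PP\NP
      [4,5] "some" : S\NP
    [5,6] "song" : (S\(PP\S))\S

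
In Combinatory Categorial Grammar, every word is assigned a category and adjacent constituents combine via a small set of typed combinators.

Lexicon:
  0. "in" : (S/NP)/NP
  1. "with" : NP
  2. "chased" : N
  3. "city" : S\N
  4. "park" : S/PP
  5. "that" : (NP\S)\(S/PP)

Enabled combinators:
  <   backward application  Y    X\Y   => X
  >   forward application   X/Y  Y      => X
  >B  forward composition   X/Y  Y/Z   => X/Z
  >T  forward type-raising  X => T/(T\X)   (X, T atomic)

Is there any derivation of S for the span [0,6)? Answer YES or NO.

[0,6] S   >
  [0,2] S/NP   >
    [0,1] "in" : (S/NP)/NP
    [1,2] "with" : NP
  [2,6] NP   <
    [2,4] S   <
      [2,3] "chased" : N
      [3,4] "city" : S\N
    [4,6] NP\S   <
      [4,5] "park" : S/PP
      [5,6] "that" : (NP\S)\(S/PP)

YES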